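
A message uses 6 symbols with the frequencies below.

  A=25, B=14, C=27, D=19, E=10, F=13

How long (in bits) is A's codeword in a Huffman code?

2

Build the tree from the bottom:
combine E(10), F(13) → 23
combine B(14), D(19) → 33
combine 23, A(25) → 48
combine C(27), 33 → 60
combine 48, 60 → 108
A sits 2 levels below the root, so its codeword is 2 bits.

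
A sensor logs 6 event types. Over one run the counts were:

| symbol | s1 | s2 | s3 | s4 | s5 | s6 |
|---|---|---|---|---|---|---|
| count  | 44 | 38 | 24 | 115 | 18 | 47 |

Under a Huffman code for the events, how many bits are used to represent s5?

4

Build the tree from the bottom:
combine s5(18), s3(24) → 42
combine s2(38), 42 → 80
combine s1(44), s6(47) → 91
combine 80, 91 → 171
combine s4(115), 171 → 286
s5's leaf is at depth 4, giving a 4-bit codeword.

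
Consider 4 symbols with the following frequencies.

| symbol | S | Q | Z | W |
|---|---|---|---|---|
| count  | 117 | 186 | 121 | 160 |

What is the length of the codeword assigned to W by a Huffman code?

Repeatedly merge the two smallest:
S(117) + Z(121) → 238
W(160) + Q(186) → 346
238 + 346 → 584
W's leaf is at depth 2, giving a 2-bit codeword.

2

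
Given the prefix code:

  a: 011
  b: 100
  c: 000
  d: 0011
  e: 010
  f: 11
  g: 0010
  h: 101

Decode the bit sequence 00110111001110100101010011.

Read left to right; each codeword is recognised as soon as it completes (prefix code):
  0011→d | 011→a | 100→b | 11→f | 101→h | 0010→g | 101→h | 0011→d
Decoded message: dabfhghd

dabfhghd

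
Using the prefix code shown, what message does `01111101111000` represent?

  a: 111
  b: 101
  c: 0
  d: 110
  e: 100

Read left to right; each codeword is recognised as soon as it completes (prefix code):
  0→c | 111→a | 110→d | 111→a | 100→e | 0→c
Decoded message: cadaec

cadaec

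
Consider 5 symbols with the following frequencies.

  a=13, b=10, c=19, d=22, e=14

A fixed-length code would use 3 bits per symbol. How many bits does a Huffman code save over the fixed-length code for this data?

55

Fixed-length: 3 bits × 78 symbols = 234 bits.
Huffman merges:
merge b(10) and a(13): 23
merge e(14) and c(19): 33
merge d(22) and 23: 45
merge 33 and 45: 78
Huffman total = 23 + 33 + 45 + 78 = 179 bits.
Saving = 234 − 179 = 55 bits.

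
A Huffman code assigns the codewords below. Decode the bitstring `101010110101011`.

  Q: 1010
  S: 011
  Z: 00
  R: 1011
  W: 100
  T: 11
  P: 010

Read left to right; each codeword is recognised as soon as it completes (prefix code):
  1010→Q | 1011→R | 010→P | 1011→R
Decoded message: QRPR

QRPR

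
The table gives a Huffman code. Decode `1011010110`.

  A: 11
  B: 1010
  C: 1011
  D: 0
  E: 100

Read left to right; each codeword is recognised as soon as it completes (prefix code):
  1011→C | 0→D | 1011→C | 0→D
Decoded message: CDCD

CDCD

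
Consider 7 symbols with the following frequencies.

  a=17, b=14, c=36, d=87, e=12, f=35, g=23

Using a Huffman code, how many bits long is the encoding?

Greedily combine the two least-frequent nodes:
merge e(12) and b(14): 26
merge a(17) and g(23): 40
merge 26 and f(35): 61
merge c(36) and 40: 76
merge 61 and 76: 137
merge d(87) and 137: 224
The encoded length is the sum of every internal node's weight: 26 + 40 + 61 + 76 + 137 + 224 = 564 bits.

564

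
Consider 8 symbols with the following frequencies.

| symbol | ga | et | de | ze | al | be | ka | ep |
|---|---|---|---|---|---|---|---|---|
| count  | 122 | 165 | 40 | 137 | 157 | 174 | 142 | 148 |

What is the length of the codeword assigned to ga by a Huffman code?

Huffman merges, smallest pair first:
de(40) + ga(122) → 162
ze(137) + ka(142) → 279
ep(148) + al(157) → 305
162 + et(165) → 327
be(174) + 279 → 453
305 + 327 → 632
453 + 632 → 1085
ga's leaf is at depth 4, giving a 4-bit codeword.

4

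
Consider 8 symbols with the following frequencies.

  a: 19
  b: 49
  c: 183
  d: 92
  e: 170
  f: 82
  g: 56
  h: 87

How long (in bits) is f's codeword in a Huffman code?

Repeatedly merge the two smallest:
combine a(19), b(49) → 68
combine g(56), 68 → 124
combine f(82), h(87) → 169
combine d(92), 124 → 216
combine 169, e(170) → 339
combine c(183), 216 → 399
combine 339, 399 → 738
f's leaf is at depth 3, giving a 3-bit codeword.

3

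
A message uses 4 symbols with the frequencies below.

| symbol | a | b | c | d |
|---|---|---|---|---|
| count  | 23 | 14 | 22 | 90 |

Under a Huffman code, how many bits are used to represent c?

Huffman merges, smallest pair first:
combine b(14), c(22) → 36
combine a(23), 36 → 59
combine 59, d(90) → 149
c sits 3 levels below the root, so its codeword is 3 bits.

3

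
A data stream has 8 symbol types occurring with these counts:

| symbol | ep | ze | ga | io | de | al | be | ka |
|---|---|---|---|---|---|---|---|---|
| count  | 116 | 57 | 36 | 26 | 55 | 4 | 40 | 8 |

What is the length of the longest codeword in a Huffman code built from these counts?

5

Merge the two lowest-weight nodes at each step:
combine al(4), ka(8) → 12
combine 12, io(26) → 38
combine ga(36), 38 → 74
combine be(40), de(55) → 95
combine ze(57), 74 → 131
combine 95, ep(116) → 211
combine 131, 211 → 342
The first pair merged (al, ka) ends up deepest, at depth 5.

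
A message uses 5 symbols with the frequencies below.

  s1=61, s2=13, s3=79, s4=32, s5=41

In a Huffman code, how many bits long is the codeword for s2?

Huffman merges, smallest pair first:
s2(13) + s4(32) → 45
s5(41) + 45 → 86
s1(61) + s3(79) → 140
86 + 140 → 226
s2's leaf is at depth 3, giving a 3-bit codeword.

3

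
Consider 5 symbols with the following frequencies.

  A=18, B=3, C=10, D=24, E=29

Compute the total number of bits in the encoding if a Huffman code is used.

Greedily combine the two least-frequent nodes:
merge B(3) and C(10): 13
merge 13 and A(18): 31
merge D(24) and E(29): 53
merge 31 and 53: 84
Each symbol's bit-cost is frequency × depth; summing gives 181 bits (equivalently 13 + 31 + 53 + 84).

181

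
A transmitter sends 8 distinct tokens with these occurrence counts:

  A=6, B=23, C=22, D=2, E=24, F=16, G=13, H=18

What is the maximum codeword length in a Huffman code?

5

Merge the two lowest-weight nodes at each step:
merge D(2) and A(6): 8
merge 8 and G(13): 21
merge F(16) and H(18): 34
merge 21 and C(22): 43
merge B(23) and E(24): 47
merge 34 and 43: 77
merge 47 and 77: 124
Maximum depth reached is 5.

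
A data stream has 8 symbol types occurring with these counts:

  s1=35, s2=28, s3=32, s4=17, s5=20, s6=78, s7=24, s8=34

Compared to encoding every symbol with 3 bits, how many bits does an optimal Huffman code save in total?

Fixed-length: 3 bits × 268 symbols = 804 bits.
Huffman merges:
merge s4(17) and s5(20): 37
merge s7(24) and s2(28): 52
merge s3(32) and s8(34): 66
merge s1(35) and 37: 72
merge 52 and 66: 118
merge 72 and s6(78): 150
merge 118 and 150: 268
Huffman total = 37 + 52 + 66 + 72 + 118 + 150 + 268 = 763 bits.
Saving = 804 − 763 = 41 bits.

41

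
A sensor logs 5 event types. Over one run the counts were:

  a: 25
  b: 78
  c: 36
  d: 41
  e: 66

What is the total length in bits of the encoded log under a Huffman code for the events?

Greedily combine the two least-frequent nodes:
merge a(25) and c(36): 61
merge d(41) and 61: 102
merge e(66) and b(78): 144
merge 102 and 144: 246
Total encoded bits = sum of merged weights = 61 + 102 + 144 + 246 = 553.

553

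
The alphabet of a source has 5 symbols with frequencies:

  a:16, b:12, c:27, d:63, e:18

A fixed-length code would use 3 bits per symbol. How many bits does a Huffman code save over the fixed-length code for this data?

126

Fixed-length: 3 bits × 136 symbols = 408 bits.
Huffman merges:
merge b(12) and a(16): 28
merge e(18) and c(27): 45
merge 28 and 45: 73
merge d(63) and 73: 136
Huffman total = 28 + 45 + 73 + 136 = 282 bits.
Saving = 408 − 282 = 126 bits.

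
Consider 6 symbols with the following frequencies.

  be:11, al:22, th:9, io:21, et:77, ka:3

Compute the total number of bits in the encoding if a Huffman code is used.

287

Merge the two smallest weights repeatedly:
combine ka(3), th(9) → 12
combine be(11), 12 → 23
combine io(21), al(22) → 43
combine 23, 43 → 66
combine 66, et(77) → 143
Each symbol's bit-cost is frequency × depth; summing gives 287 bits (equivalently 12 + 23 + 43 + 66 + 143).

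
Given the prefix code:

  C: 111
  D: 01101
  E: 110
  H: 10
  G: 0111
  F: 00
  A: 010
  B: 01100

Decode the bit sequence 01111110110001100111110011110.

GCBBCEGH

Read left to right; each codeword is recognised as soon as it completes (prefix code):
  0111→G | 111→C | 01100→B | 01100→B | 111→C | 110→E | 0111→G | 10→H
Decoded message: GCBBCEGH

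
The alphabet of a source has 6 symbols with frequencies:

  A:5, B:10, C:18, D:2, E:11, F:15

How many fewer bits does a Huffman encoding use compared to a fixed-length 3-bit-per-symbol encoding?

Fixed-length: 3 bits × 61 symbols = 183 bits.
Huffman merges:
D(2) + A(5) → 7
7 + B(10) → 17
E(11) + F(15) → 26
17 + C(18) → 35
26 + 35 → 61
Huffman total = 7 + 17 + 26 + 35 + 61 = 146 bits.
Saving = 183 − 146 = 37 bits.

37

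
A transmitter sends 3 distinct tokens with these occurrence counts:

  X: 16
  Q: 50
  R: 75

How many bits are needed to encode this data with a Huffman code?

Merge the two smallest weights repeatedly:
combine X(16), Q(50) → 66
combine 66, R(75) → 141
Each symbol's bit-cost is frequency × depth; summing gives 207 bits (equivalently 66 + 141).

207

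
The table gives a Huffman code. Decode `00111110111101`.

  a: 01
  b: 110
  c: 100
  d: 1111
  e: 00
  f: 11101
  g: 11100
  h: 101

Read left to right; each codeword is recognised as soon as it completes (prefix code):
  00→e | 1111→d | 101→h | 11101→f
Decoded message: edhf

edhf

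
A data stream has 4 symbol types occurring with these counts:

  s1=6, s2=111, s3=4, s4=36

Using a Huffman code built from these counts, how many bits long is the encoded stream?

213

Merge the two smallest weights repeatedly:
merge s3(4) and s1(6): 10
merge 10 and s4(36): 46
merge 46 and s2(111): 157
Each symbol's bit-cost is frequency × depth; summing gives 213 bits (equivalently 10 + 46 + 157).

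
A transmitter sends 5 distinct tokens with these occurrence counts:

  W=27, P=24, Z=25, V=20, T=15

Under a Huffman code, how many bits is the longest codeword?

Merge the two lowest-weight nodes at each step:
merge T(15) and V(20): 35
merge P(24) and Z(25): 49
merge W(27) and 35: 62
merge 49 and 62: 111
The first pair merged (T, V) ends up deepest, at depth 3.

3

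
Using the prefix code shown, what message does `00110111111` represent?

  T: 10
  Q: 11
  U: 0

Read left to right; each codeword is recognised as soon as it completes (prefix code):
  0→U | 0→U | 11→Q | 0→U | 11→Q | 11→Q | 11→Q
Decoded message: UUQUQQQ

UUQUQQQ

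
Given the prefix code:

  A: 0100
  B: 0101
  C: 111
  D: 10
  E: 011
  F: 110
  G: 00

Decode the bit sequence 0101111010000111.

Read left to right; each codeword is recognised as soon as it completes (prefix code):
  0101→B | 111→C | 0100→A | 00→G | 111→C
Decoded message: BCAGC

BCAGC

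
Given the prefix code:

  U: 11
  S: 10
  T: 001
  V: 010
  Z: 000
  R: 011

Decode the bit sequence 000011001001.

Read left to right; each codeword is recognised as soon as it completes (prefix code):
  000→Z | 011→R | 001→T | 001→T
Decoded message: ZRTT

ZRTT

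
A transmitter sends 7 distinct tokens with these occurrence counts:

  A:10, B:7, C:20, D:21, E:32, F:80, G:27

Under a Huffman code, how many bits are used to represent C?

Build the tree from the bottom:
B(7) + A(10) → 17
17 + C(20) → 37
D(21) + G(27) → 48
E(32) + 37 → 69
48 + 69 → 117
F(80) + 117 → 197
C sits 4 levels below the root, so its codeword is 4 bits.

4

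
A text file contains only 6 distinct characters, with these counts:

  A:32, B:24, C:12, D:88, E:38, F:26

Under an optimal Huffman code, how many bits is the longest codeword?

4

Merge the two lowest-weight nodes at each step:
combine C(12), B(24) → 36
combine F(26), A(32) → 58
combine 36, E(38) → 74
combine 58, 74 → 132
combine D(88), 132 → 220
The first pair merged (C, B) ends up deepest, at depth 4.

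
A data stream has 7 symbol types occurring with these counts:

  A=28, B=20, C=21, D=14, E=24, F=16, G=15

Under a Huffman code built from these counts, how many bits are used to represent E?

Repeatedly merge the two smallest:
merge D(14) and G(15): 29
merge F(16) and B(20): 36
merge C(21) and E(24): 45
merge A(28) and 29: 57
merge 36 and 45: 81
merge 57 and 81: 138
The subtree containing E is merged 3 times, so code length = 3.

3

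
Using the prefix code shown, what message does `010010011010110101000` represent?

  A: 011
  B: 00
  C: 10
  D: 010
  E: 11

DDADEDCB

Read left to right; each codeword is recognised as soon as it completes (prefix code):
  010→D | 010→D | 011→A | 010→D | 11→E | 010→D | 10→C | 00→B
Decoded message: DDADEDCB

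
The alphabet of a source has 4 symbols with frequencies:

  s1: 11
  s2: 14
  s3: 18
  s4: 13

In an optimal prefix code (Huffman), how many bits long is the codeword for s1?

2

Huffman merges, smallest pair first:
s1(11) + s4(13) → 24
s2(14) + s3(18) → 32
24 + 32 → 56
s1's leaf is at depth 2, giving a 2-bit codeword.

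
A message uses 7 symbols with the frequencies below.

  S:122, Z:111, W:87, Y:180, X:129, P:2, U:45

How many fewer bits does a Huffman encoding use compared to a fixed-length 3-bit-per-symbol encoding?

262

Fixed-length: 3 bits × 676 symbols = 2028 bits.
Huffman merges:
merge P(2) and U(45): 47
merge 47 and W(87): 134
merge Z(111) and S(122): 233
merge X(129) and 134: 263
merge Y(180) and 233: 413
merge 263 and 413: 676
Huffman total = 47 + 134 + 233 + 263 + 413 + 676 = 1766 bits.
Saving = 2028 − 1766 = 262 bits.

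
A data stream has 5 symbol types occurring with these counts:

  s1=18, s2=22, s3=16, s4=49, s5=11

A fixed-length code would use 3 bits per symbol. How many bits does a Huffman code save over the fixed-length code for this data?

Fixed-length: 3 bits × 116 symbols = 348 bits.
Huffman merges:
merge s5(11) and s3(16): 27
merge s1(18) and s2(22): 40
merge 27 and 40: 67
merge s4(49) and 67: 116
Huffman total = 27 + 40 + 67 + 116 = 250 bits.
Saving = 348 − 250 = 98 bits.

98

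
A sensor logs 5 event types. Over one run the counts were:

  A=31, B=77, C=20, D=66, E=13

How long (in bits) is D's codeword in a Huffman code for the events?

Build the tree from the bottom:
E(13) + C(20) → 33
A(31) + 33 → 64
64 + D(66) → 130
B(77) + 130 → 207
D sits 2 levels below the root, so its codeword is 2 bits.

2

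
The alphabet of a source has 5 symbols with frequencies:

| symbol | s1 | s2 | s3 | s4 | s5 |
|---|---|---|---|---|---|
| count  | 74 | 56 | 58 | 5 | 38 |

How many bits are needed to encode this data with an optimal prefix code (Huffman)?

505

Build the Huffman tree bottom-up:
combine s4(5), s5(38) → 43
combine 43, s2(56) → 99
combine s3(58), s1(74) → 132
combine 99, 132 → 231
Total encoded bits = sum of merged weights = 43 + 99 + 132 + 231 = 505.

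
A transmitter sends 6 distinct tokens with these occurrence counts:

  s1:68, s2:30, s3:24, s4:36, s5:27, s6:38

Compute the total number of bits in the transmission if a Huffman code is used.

Merge the two smallest weights repeatedly:
s3(24) + s5(27) → 51
s2(30) + s4(36) → 66
s6(38) + 51 → 89
66 + s1(68) → 134
89 + 134 → 223
The encoded length is the sum of every internal node's weight: 51 + 66 + 89 + 134 + 223 = 563 bits.

563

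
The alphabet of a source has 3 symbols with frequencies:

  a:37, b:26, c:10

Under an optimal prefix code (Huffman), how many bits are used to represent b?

2

Build the tree from the bottom:
c(10) + b(26) → 36
36 + a(37) → 73
The subtree containing b is merged 2 times, so code length = 2.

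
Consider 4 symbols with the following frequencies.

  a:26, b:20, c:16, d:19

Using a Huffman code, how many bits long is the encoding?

162

Greedily combine the two least-frequent nodes:
combine c(16), d(19) → 35
combine b(20), a(26) → 46
combine 35, 46 → 81
Total encoded bits = sum of merged weights = 35 + 46 + 81 = 162.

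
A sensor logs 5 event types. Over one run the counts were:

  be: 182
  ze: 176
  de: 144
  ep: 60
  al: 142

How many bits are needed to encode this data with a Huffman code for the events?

Merge the two smallest weights repeatedly:
combine ep(60), al(142) → 202
combine de(144), ze(176) → 320
combine be(182), 202 → 384
combine 320, 384 → 704
Total encoded bits = sum of merged weights = 202 + 320 + 384 + 704 = 1610.

1610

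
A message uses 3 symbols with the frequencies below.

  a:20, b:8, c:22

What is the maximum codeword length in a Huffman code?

2

Merge the two lowest-weight nodes at each step:
combine b(8), a(20) → 28
combine c(22), 28 → 50
The rarest symbols sit at the bottom; the longest codeword is 2 bits.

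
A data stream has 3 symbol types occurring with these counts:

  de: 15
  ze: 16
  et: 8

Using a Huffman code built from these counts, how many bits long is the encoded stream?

Merge the two smallest weights repeatedly:
merge et(8) and de(15): 23
merge ze(16) and 23: 39
The encoded length is the sum of every internal node's weight: 23 + 39 = 62 bits.

62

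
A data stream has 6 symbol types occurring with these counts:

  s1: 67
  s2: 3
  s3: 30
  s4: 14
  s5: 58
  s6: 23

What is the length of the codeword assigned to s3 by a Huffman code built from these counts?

Repeatedly merge the two smallest:
s2(3) + s4(14) → 17
17 + s6(23) → 40
s3(30) + 40 → 70
s5(58) + s1(67) → 125
70 + 125 → 195
s3 sits 2 levels below the root, so its codeword is 2 bits.

2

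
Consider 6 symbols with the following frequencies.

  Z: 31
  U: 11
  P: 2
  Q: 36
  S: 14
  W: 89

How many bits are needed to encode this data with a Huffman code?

Merge the two smallest weights repeatedly:
merge P(2) and U(11): 13
merge 13 and S(14): 27
merge 27 and Z(31): 58
merge Q(36) and 58: 94
merge W(89) and 94: 183
Total encoded bits = sum of merged weights = 13 + 27 + 58 + 94 + 183 = 375.

375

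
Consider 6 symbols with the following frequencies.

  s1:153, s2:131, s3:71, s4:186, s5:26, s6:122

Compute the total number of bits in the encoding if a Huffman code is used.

Merge the two smallest weights repeatedly:
combine s5(26), s3(71) → 97
combine 97, s6(122) → 219
combine s2(131), s1(153) → 284
combine s4(186), 219 → 405
combine 284, 405 → 689
Total encoded bits = sum of merged weights = 97 + 219 + 284 + 405 + 689 = 1694.

1694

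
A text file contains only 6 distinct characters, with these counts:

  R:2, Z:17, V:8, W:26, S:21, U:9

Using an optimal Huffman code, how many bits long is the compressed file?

Merge the two smallest weights repeatedly:
merge R(2) and V(8): 10
merge U(9) and 10: 19
merge Z(17) and 19: 36
merge S(21) and W(26): 47
merge 36 and 47: 83
The encoded length is the sum of every internal node's weight: 10 + 19 + 36 + 47 + 83 = 195 bits.

195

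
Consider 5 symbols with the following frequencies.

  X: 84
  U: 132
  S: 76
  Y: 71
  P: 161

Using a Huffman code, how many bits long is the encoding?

Merge the two smallest weights repeatedly:
merge Y(71) and S(76): 147
merge X(84) and U(132): 216
merge 147 and P(161): 308
merge 216 and 308: 524
The encoded length is the sum of every internal node's weight: 147 + 216 + 308 + 524 = 1195 bits.

1195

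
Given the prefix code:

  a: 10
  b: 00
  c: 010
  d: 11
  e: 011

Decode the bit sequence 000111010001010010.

beaabaac

Read left to right; each codeword is recognised as soon as it completes (prefix code):
  00→b | 011→e | 10→a | 10→a | 00→b | 10→a | 10→a | 010→c
Decoded message: beaabaac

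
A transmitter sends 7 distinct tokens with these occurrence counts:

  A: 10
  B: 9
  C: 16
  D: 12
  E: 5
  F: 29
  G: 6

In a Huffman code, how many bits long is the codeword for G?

Repeatedly merge the two smallest:
merge E(5) and G(6): 11
merge B(9) and A(10): 19
merge 11 and D(12): 23
merge C(16) and 19: 35
merge 23 and F(29): 52
merge 35 and 52: 87
The subtree containing G is merged 4 times, so code length = 4.

4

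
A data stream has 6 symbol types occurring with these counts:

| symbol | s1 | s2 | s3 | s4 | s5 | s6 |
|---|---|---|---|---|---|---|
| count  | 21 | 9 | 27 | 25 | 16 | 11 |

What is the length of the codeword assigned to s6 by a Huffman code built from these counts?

4

Repeatedly merge the two smallest:
merge s2(9) and s6(11): 20
merge s5(16) and 20: 36
merge s1(21) and s4(25): 46
merge s3(27) and 36: 63
merge 46 and 63: 109
The subtree containing s6 is merged 4 times, so code length = 4.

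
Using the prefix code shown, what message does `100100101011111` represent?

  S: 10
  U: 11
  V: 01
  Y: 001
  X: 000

SVYVVUU

Read left to right; each codeword is recognised as soon as it completes (prefix code):
  10→S | 01→V | 001→Y | 01→V | 01→V | 11→U | 11→U
Decoded message: SVYVVUU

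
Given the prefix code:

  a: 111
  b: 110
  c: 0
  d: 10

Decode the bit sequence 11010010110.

Read left to right; each codeword is recognised as soon as it completes (prefix code):
  110→b | 10→d | 0→c | 10→d | 110→b
Decoded message: bdcdb

bdcdb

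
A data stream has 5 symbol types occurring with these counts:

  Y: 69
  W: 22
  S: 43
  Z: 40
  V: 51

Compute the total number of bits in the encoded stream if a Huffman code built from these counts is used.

512

Build the Huffman tree bottom-up:
combine W(22), Z(40) → 62
combine S(43), V(51) → 94
combine 62, Y(69) → 131
combine 94, 131 → 225
Each symbol's bit-cost is frequency × depth; summing gives 512 bits (equivalently 62 + 94 + 131 + 225).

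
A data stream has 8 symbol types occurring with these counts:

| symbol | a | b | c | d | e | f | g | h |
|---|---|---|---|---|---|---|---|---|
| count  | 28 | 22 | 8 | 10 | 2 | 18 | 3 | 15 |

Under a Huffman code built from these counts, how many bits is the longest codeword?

Merge the two lowest-weight nodes at each step:
merge e(2) and g(3): 5
merge 5 and c(8): 13
merge d(10) and 13: 23
merge h(15) and f(18): 33
merge b(22) and 23: 45
merge a(28) and 33: 61
merge 45 and 61: 106
The rarest symbols sit at the bottom; the longest codeword is 5 bits.

5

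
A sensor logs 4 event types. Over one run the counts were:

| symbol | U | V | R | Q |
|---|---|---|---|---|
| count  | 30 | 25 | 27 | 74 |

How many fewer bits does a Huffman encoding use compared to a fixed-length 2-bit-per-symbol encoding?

Fixed-length: 2 bits × 156 symbols = 312 bits.
Huffman merges:
merge V(25) and R(27): 52
merge U(30) and 52: 82
merge Q(74) and 82: 156
Huffman total = 52 + 82 + 156 = 290 bits.
Saving = 312 − 290 = 22 bits.

22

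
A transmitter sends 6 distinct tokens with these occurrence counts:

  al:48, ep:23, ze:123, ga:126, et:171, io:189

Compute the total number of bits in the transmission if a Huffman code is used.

1625

Greedily combine the two least-frequent nodes:
merge ep(23) and al(48): 71
merge 71 and ze(123): 194
merge ga(126) and et(171): 297
merge io(189) and 194: 383
merge 297 and 383: 680
Each symbol's bit-cost is frequency × depth; summing gives 1625 bits (equivalently 71 + 194 + 297 + 383 + 680).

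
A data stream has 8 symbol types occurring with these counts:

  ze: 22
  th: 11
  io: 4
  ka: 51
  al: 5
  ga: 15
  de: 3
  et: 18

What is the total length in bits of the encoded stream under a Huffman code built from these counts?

Greedily combine the two least-frequent nodes:
merge de(3) and io(4): 7
merge al(5) and 7: 12
merge th(11) and 12: 23
merge ga(15) and et(18): 33
merge ze(22) and 23: 45
merge 33 and 45: 78
merge ka(51) and 78: 129
Total encoded bits = sum of merged weights = 7 + 12 + 23 + 33 + 45 + 78 + 129 = 327.

327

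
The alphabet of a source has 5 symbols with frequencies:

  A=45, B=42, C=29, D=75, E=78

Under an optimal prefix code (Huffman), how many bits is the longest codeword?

3

Merge the two lowest-weight nodes at each step:
merge C(29) and B(42): 71
merge A(45) and 71: 116
merge D(75) and E(78): 153
merge 116 and 153: 269
The first pair merged (C, B) ends up deepest, at depth 3.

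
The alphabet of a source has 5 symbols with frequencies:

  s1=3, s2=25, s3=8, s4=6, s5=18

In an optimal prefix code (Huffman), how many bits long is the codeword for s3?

3

Build the tree from the bottom:
combine s1(3), s4(6) → 9
combine s3(8), 9 → 17
combine 17, s5(18) → 35
combine s2(25), 35 → 60
s3's leaf is at depth 3, giving a 3-bit codeword.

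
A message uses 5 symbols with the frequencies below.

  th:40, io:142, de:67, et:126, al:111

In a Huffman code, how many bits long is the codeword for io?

Huffman merges, smallest pair first:
combine th(40), de(67) → 107
combine 107, al(111) → 218
combine et(126), io(142) → 268
combine 218, 268 → 486
The subtree containing io is merged 2 times, so code length = 2.

2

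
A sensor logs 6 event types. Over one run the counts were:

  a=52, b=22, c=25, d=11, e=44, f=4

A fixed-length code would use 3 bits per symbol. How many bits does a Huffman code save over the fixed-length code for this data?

106

Fixed-length: 3 bits × 158 symbols = 474 bits.
Huffman merges:
f(4) + d(11) → 15
15 + b(22) → 37
c(25) + 37 → 62
e(44) + a(52) → 96
62 + 96 → 158
Huffman total = 15 + 37 + 62 + 96 + 158 = 368 bits.
Saving = 474 − 368 = 106 bits.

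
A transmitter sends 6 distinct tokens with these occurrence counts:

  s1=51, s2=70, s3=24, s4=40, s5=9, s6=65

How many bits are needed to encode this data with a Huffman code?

624

Build the Huffman tree bottom-up:
merge s5(9) and s3(24): 33
merge 33 and s4(40): 73
merge s1(51) and s6(65): 116
merge s2(70) and 73: 143
merge 116 and 143: 259
The encoded length is the sum of every internal node's weight: 33 + 73 + 116 + 143 + 259 = 624 bits.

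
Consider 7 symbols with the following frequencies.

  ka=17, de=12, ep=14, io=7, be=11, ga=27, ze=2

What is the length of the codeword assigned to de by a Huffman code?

3

Build the tree from the bottom:
merge ze(2) and io(7): 9
merge 9 and be(11): 20
merge de(12) and ep(14): 26
merge ka(17) and 20: 37
merge 26 and ga(27): 53
merge 37 and 53: 90
de's leaf is at depth 3, giving a 3-bit codeword.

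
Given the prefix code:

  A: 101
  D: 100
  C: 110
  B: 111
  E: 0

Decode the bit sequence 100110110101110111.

Read left to right; each codeword is recognised as soon as it completes (prefix code):
  100→D | 110→C | 110→C | 101→A | 110→C | 111→B
Decoded message: DCCACB

DCCACB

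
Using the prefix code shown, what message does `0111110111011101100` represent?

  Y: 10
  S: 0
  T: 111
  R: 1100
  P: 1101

Read left to right; each codeword is recognised as soon as it completes (prefix code):
  0→S | 111→T | 1101→P | 1101→P | 1101→P | 10→Y | 0→S
Decoded message: STPPPYS

STPPPYS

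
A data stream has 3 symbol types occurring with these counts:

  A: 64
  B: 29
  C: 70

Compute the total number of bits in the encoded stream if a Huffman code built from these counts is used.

256

Build the Huffman tree bottom-up:
B(29) + A(64) → 93
C(70) + 93 → 163
The encoded length is the sum of every internal node's weight: 93 + 163 = 256 bits.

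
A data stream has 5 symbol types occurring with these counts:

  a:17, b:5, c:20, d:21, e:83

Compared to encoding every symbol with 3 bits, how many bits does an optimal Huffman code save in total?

166

Fixed-length: 3 bits × 146 symbols = 438 bits.
Huffman merges:
combine b(5), a(17) → 22
combine c(20), d(21) → 41
combine 22, 41 → 63
combine 63, e(83) → 146
Huffman total = 22 + 41 + 63 + 146 = 272 bits.
Saving = 438 − 272 = 166 bits.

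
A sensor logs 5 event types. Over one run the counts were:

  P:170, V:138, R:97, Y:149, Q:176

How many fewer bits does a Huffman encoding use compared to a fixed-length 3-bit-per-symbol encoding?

495

Fixed-length: 3 bits × 730 symbols = 2190 bits.
Huffman merges:
combine R(97), V(138) → 235
combine Y(149), P(170) → 319
combine Q(176), 235 → 411
combine 319, 411 → 730
Huffman total = 235 + 319 + 411 + 730 = 1695 bits.
Saving = 2190 − 1695 = 495 bits.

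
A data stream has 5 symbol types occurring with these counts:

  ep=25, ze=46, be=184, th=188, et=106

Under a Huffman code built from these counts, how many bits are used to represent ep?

4

Huffman merges, smallest pair first:
ep(25) + ze(46) → 71
71 + et(106) → 177
177 + be(184) → 361
th(188) + 361 → 549
The subtree containing ep is merged 4 times, so code length = 4.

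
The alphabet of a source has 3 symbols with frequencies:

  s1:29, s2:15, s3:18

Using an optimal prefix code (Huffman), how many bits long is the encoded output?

95

Build the Huffman tree bottom-up:
merge s2(15) and s3(18): 33
merge s1(29) and 33: 62
Each symbol's bit-cost is frequency × depth; summing gives 95 bits (equivalently 33 + 62).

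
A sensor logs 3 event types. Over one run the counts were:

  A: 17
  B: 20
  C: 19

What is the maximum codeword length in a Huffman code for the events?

Merge the two lowest-weight nodes at each step:
combine A(17), C(19) → 36
combine B(20), 36 → 56
The first pair merged (A, C) ends up deepest, at depth 2.

2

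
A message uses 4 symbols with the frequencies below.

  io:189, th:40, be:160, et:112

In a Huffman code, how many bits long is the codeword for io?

1

Repeatedly merge the two smallest:
combine th(40), et(112) → 152
combine 152, be(160) → 312
combine io(189), 312 → 501
io sits one level below the root: a 1-bit codeword.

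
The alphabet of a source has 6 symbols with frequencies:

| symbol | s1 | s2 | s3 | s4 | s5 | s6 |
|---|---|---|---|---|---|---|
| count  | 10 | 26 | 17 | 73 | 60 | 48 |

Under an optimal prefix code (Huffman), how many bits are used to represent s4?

2

Huffman merges, smallest pair first:
combine s1(10), s3(17) → 27
combine s2(26), 27 → 53
combine s6(48), 53 → 101
combine s5(60), s4(73) → 133
combine 101, 133 → 234
The subtree containing s4 is merged 2 times, so code length = 2.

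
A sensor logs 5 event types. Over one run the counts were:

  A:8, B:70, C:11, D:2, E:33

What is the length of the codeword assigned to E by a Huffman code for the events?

2

Build the tree from the bottom:
merge D(2) and A(8): 10
merge 10 and C(11): 21
merge 21 and E(33): 54
merge 54 and B(70): 124
The subtree containing E is merged 2 times, so code length = 2.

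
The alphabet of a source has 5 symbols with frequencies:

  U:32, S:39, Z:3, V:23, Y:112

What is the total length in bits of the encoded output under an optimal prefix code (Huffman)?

390

Merge the two smallest weights repeatedly:
Z(3) + V(23) → 26
26 + U(32) → 58
S(39) + 58 → 97
97 + Y(112) → 209
Each symbol's bit-cost is frequency × depth; summing gives 390 bits (equivalently 26 + 58 + 97 + 209).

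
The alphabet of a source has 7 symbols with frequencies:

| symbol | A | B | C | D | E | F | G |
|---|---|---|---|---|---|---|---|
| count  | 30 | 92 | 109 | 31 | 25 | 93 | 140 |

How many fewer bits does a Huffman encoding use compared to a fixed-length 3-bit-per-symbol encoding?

Fixed-length: 3 bits × 520 symbols = 1560 bits.
Huffman merges:
merge E(25) and A(30): 55
merge D(31) and 55: 86
merge 86 and B(92): 178
merge F(93) and C(109): 202
merge G(140) and 178: 318
merge 202 and 318: 520
Huffman total = 55 + 86 + 178 + 202 + 318 + 520 = 1359 bits.
Saving = 1560 − 1359 = 201 bits.

201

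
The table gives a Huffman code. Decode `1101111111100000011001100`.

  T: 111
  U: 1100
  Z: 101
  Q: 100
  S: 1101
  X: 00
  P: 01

STTQXXUU

Read left to right; each codeword is recognised as soon as it completes (prefix code):
  1101→S | 111→T | 111→T | 100→Q | 00→X | 00→X | 1100→U | 1100→U
Decoded message: STTQXXUU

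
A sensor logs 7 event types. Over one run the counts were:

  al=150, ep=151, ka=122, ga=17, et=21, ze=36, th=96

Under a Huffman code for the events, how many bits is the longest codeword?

Merge the two lowest-weight nodes at each step:
ga(17) + et(21) → 38
ze(36) + 38 → 74
74 + th(96) → 170
ka(122) + al(150) → 272
ep(151) + 170 → 321
272 + 321 → 593
The rarest symbols sit at the bottom; the longest codeword is 5 bits.

5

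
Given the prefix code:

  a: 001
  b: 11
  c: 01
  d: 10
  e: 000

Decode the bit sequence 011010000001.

Read left to right; each codeword is recognised as soon as it completes (prefix code):
  01→c | 10→d | 10→d | 000→e | 001→a
Decoded message: cddea

cddea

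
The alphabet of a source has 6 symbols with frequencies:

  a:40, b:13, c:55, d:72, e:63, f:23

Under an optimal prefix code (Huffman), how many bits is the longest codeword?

Merge the two lowest-weight nodes at each step:
combine b(13), f(23) → 36
combine 36, a(40) → 76
combine c(55), e(63) → 118
combine d(72), 76 → 148
combine 118, 148 → 266
The rarest symbols sit at the bottom; the longest codeword is 4 bits.

4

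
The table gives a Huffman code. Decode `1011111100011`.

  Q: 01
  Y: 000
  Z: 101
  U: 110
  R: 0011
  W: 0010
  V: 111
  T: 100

Read left to right; each codeword is recognised as soon as it completes (prefix code):
  101→Z | 111→V | 110→U | 0011→R
Decoded message: ZVUR

ZVUR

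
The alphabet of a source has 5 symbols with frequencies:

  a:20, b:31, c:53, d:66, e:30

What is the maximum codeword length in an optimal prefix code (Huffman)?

3

Merge the two lowest-weight nodes at each step:
merge a(20) and e(30): 50
merge b(31) and 50: 81
merge c(53) and d(66): 119
merge 81 and 119: 200
Maximum depth reached is 3.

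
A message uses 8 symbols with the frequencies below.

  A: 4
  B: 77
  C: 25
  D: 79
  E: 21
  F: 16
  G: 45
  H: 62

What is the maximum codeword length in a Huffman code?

5

Merge the two lowest-weight nodes at each step:
combine A(4), F(16) → 20
combine 20, E(21) → 41
combine C(25), 41 → 66
combine G(45), H(62) → 107
combine 66, B(77) → 143
combine D(79), 107 → 186
combine 143, 186 → 329
The rarest symbols sit at the bottom; the longest codeword is 5 bits.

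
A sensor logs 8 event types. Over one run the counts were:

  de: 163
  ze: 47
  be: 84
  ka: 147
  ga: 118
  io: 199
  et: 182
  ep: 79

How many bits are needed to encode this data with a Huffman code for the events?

2984

Greedily combine the two least-frequent nodes:
combine ze(47), ep(79) → 126
combine be(84), ga(118) → 202
combine 126, ka(147) → 273
combine de(163), et(182) → 345
combine io(199), 202 → 401
combine 273, 345 → 618
combine 401, 618 → 1019
Each symbol's bit-cost is frequency × depth; summing gives 2984 bits (equivalently 126 + 202 + 273 + 345 + 401 + 618 + 1019).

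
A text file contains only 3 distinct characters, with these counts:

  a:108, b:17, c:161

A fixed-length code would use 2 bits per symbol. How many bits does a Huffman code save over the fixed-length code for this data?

Fixed-length: 2 bits × 286 symbols = 572 bits.
Huffman merges:
merge b(17) and a(108): 125
merge 125 and c(161): 286
Huffman total = 125 + 286 = 411 bits.
Saving = 572 − 411 = 161 bits.

161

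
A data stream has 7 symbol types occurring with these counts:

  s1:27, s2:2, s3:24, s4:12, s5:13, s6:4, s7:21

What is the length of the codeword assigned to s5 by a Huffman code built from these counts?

3

Build the tree from the bottom:
s2(2) + s6(4) → 6
6 + s4(12) → 18
s5(13) + 18 → 31
s7(21) + s3(24) → 45
s1(27) + 31 → 58
45 + 58 → 103
The subtree containing s5 is merged 3 times, so code length = 3.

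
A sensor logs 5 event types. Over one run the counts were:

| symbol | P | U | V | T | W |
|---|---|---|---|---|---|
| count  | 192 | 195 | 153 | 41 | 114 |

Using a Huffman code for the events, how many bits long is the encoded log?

Greedily combine the two least-frequent nodes:
combine T(41), W(114) → 155
combine V(153), 155 → 308
combine P(192), U(195) → 387
combine 308, 387 → 695
Total encoded bits = sum of merged weights = 155 + 308 + 387 + 695 = 1545.

1545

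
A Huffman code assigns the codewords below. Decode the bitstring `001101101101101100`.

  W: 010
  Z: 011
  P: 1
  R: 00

RPPZZZZR

Read left to right; each codeword is recognised as soon as it completes (prefix code):
  00→R | 1→P | 1→P | 011→Z | 011→Z | 011→Z | 011→Z | 00→R
Decoded message: RPPZZZZR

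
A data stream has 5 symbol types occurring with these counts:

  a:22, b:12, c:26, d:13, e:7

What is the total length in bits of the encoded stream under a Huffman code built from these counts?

Greedily combine the two least-frequent nodes:
e(7) + b(12) → 19
d(13) + 19 → 32
a(22) + c(26) → 48
32 + 48 → 80
Total encoded bits = sum of merged weights = 19 + 32 + 48 + 80 = 179.

179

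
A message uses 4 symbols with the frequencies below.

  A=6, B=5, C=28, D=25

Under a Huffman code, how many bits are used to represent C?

Build the tree from the bottom:
B(5) + A(6) → 11
11 + D(25) → 36
C(28) + 36 → 64
C is a child of the root — depth 1, so its codeword is a single bit.

1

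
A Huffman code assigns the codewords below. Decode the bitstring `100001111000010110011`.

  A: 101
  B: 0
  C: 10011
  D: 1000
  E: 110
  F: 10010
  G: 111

Read left to right; each codeword is recognised as soon as it completes (prefix code):
  1000→D | 0→B | 111→G | 1000→D | 0→B | 101→A | 10011→C
Decoded message: DBGDBAC

DBGDBAC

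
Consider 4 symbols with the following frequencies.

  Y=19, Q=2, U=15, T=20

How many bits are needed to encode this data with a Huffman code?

Merge the two smallest weights repeatedly:
merge Q(2) and U(15): 17
merge 17 and Y(19): 36
merge T(20) and 36: 56
Each symbol's bit-cost is frequency × depth; summing gives 109 bits (equivalently 17 + 36 + 56).

109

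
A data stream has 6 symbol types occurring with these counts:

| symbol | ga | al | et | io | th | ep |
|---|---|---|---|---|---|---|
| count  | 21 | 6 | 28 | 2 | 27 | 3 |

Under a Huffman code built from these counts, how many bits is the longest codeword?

Merge the two lowest-weight nodes at each step:
io(2) + ep(3) → 5
5 + al(6) → 11
11 + ga(21) → 32
th(27) + et(28) → 55
32 + 55 → 87
The rarest symbols sit at the bottom; the longest codeword is 4 bits.

4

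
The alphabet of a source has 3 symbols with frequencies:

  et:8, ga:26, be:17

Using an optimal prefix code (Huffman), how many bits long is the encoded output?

Build the Huffman tree bottom-up:
merge et(8) and be(17): 25
merge 25 and ga(26): 51
The encoded length is the sum of every internal node's weight: 25 + 51 = 76 bits.

76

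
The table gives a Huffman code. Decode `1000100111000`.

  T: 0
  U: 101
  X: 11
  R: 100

RTRXRT

Read left to right; each codeword is recognised as soon as it completes (prefix code):
  100→R | 0→T | 100→R | 11→X | 100→R | 0→T
Decoded message: RTRXRT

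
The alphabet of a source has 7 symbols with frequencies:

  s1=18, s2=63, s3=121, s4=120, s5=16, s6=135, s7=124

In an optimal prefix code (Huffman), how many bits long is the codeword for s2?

4

Huffman merges, smallest pair first:
merge s5(16) and s1(18): 34
merge 34 and s2(63): 97
merge 97 and s4(120): 217
merge s3(121) and s7(124): 245
merge s6(135) and 217: 352
merge 245 and 352: 597
s2 sits 4 levels below the root, so its codeword is 4 bits.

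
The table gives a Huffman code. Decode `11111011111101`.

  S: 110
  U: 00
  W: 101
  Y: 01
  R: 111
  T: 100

Read left to right; each codeword is recognised as soon as it completes (prefix code):
  111→R | 110→S | 111→R | 111→R | 01→Y
Decoded message: RSRRY

RSRRY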